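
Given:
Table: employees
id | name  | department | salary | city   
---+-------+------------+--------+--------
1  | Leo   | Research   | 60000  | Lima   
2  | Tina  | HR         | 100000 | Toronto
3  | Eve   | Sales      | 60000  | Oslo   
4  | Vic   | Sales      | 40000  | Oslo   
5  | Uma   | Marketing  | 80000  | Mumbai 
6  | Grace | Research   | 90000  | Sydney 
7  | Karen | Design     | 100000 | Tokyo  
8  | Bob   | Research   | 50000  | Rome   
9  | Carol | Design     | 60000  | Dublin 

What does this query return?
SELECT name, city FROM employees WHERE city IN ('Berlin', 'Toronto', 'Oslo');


Filtering: city IN ('Berlin', 'Toronto', 'Oslo')
Matching: 3 rows

3 rows:
Tina, Toronto
Eve, Oslo
Vic, Oslo


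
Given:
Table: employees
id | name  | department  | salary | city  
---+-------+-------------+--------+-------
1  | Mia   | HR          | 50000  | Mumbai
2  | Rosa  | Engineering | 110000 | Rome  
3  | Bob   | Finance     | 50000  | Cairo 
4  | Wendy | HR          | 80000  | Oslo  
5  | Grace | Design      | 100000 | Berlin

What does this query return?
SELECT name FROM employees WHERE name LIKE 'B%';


LIKE 'B%' matches names starting with 'B'
Matching: 1

1 rows:
Bob


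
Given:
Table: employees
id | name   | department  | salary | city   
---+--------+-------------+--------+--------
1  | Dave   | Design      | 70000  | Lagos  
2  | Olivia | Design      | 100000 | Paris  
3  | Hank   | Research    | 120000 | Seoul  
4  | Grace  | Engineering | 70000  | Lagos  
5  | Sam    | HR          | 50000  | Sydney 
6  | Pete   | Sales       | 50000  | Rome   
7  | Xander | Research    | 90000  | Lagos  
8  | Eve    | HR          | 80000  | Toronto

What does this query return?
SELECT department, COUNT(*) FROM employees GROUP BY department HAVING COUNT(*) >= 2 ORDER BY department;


Groups with count >= 2:
  Design: 2 -> PASS
  HR: 2 -> PASS
  Research: 2 -> PASS
  Engineering: 1 -> filtered out
  Sales: 1 -> filtered out


3 groups:
Design, 2
HR, 2
Research, 2


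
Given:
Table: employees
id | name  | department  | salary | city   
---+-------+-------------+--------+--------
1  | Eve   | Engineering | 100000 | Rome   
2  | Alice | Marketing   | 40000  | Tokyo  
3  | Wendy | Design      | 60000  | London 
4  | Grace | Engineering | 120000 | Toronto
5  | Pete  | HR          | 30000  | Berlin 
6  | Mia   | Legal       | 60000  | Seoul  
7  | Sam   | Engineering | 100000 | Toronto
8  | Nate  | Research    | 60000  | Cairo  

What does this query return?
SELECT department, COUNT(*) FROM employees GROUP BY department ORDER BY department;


Assigning each row to its department group:
  Eve -> Engineering
  Alice -> Marketing
  Wendy -> Design
  Grace -> Engineering
  Pete -> HR
  Mia -> Legal
  Sam -> Engineering
  Nate -> Research


6 groups:
Design, 1
Engineering, 3
HR, 1
Legal, 1
Marketing, 1
Research, 1


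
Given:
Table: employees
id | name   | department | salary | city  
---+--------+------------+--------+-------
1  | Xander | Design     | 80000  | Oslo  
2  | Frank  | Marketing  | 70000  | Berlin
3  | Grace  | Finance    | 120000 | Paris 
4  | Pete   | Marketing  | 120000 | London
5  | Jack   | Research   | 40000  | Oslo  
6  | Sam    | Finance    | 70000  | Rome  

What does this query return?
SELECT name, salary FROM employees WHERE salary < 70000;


Filtering: salary < 70000
Matching: 1 rows

1 rows:
Jack, 40000


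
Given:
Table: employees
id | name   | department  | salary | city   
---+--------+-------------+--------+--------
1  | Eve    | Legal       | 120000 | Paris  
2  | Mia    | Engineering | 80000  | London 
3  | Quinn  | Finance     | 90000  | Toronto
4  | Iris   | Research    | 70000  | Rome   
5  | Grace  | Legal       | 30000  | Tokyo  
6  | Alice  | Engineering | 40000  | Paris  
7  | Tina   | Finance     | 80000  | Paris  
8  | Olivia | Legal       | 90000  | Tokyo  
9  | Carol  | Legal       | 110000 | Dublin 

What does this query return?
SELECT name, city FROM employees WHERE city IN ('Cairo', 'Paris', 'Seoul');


Filtering: city IN ('Cairo', 'Paris', 'Seoul')
Matching: 3 rows

3 rows:
Eve, Paris
Alice, Paris
Tina, Paris


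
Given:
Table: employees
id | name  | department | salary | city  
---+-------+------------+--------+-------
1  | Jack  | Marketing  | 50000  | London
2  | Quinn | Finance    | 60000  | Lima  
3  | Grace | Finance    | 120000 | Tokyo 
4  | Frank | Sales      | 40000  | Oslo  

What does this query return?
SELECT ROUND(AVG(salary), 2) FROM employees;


SUM(salary) = 270000
COUNT = 4
ROUND(AVG, 2) = ROUND(270000 / 4, 2) = 67500.0

67500.0


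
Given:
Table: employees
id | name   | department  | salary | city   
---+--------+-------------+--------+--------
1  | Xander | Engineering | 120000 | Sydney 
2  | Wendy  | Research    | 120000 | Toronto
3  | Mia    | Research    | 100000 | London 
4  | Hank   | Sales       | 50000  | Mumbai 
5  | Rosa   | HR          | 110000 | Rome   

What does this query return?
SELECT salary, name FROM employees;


Projecting columns: salary, name

5 rows:
120000, Xander
120000, Wendy
100000, Mia
50000, Hank
110000, Rosa


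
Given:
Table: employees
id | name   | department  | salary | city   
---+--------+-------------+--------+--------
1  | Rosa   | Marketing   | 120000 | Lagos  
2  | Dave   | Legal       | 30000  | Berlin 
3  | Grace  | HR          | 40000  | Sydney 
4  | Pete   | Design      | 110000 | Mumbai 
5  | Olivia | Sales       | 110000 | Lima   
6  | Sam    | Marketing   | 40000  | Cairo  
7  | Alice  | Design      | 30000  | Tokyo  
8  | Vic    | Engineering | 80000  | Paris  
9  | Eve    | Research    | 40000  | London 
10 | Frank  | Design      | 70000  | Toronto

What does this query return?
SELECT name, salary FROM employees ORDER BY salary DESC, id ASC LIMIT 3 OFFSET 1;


Sort by salary DESC (id ASC tiebreak), then skip 1 and take 3
Rows 2 through 4

3 rows:
Pete, 110000
Olivia, 110000
Vic, 80000


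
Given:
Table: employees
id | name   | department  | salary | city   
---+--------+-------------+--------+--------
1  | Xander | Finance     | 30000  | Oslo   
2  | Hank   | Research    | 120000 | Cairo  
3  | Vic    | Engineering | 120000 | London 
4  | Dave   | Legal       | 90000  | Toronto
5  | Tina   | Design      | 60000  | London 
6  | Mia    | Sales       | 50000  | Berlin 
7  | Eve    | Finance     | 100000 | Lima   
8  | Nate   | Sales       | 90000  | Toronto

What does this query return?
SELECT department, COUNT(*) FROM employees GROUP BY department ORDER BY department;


Assigning each row to its department group:
  Xander -> Finance
  Hank -> Research
  Vic -> Engineering
  Dave -> Legal
  Tina -> Design
  Mia -> Sales
  Eve -> Finance
  Nate -> Sales


6 groups:
Design, 1
Engineering, 1
Finance, 2
Legal, 1
Research, 1
Sales, 2


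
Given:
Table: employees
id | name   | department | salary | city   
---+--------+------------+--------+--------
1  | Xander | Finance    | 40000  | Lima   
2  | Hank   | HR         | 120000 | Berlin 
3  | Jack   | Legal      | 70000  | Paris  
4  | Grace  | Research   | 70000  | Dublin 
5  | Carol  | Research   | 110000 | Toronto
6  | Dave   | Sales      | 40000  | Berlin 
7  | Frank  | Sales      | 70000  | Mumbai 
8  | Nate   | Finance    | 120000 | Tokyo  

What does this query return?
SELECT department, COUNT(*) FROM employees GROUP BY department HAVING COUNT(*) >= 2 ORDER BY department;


Groups with count >= 2:
  Finance: 2 -> PASS
  Research: 2 -> PASS
  Sales: 2 -> PASS
  HR: 1 -> filtered out
  Legal: 1 -> filtered out


3 groups:
Finance, 2
Research, 2
Sales, 2


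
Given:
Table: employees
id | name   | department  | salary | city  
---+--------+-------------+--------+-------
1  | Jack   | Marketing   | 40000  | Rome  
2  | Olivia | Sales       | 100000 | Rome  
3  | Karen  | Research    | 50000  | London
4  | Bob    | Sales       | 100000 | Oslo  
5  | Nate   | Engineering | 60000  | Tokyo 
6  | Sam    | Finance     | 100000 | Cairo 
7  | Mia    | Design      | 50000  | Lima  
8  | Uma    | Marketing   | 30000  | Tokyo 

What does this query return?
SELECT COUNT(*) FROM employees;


COUNT(*) counts all rows

8


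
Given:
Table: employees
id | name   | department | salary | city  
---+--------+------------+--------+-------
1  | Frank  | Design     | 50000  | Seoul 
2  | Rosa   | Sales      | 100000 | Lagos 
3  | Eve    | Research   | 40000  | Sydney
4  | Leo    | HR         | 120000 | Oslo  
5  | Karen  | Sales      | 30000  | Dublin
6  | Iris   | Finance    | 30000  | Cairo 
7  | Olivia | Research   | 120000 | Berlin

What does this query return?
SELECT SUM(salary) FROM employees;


SUM(salary) = 50000 + 100000 + 40000 + 120000 + 30000 + 30000 + 120000 = 490000

490000


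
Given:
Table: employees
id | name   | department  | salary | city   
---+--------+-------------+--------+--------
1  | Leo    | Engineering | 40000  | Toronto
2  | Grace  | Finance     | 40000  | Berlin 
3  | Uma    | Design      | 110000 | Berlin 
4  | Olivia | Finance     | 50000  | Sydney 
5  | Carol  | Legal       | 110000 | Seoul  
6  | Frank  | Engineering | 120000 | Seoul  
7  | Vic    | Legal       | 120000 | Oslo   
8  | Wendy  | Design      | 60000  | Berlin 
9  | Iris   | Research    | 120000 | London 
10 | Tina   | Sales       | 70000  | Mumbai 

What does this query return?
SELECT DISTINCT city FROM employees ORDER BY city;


All 'city' values (row order): Toronto, Berlin, Berlin, Sydney, Seoul, Seoul, Oslo, Berlin, London, Mumbai
Removing duplicates leaves 7 unique value(s).

7 values:
Berlin
London
Mumbai
Oslo
Seoul
Sydney
Toronto


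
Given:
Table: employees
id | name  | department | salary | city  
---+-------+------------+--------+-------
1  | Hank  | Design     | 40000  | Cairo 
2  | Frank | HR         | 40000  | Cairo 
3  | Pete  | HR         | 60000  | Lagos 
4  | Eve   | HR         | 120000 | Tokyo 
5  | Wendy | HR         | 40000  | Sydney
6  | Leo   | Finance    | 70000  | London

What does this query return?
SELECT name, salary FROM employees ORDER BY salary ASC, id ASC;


Sorting by salary ASC, then id ASC for ties

6 rows:
Hank, 40000
Frank, 40000
Wendy, 40000
Pete, 60000
Leo, 70000
Eve, 120000


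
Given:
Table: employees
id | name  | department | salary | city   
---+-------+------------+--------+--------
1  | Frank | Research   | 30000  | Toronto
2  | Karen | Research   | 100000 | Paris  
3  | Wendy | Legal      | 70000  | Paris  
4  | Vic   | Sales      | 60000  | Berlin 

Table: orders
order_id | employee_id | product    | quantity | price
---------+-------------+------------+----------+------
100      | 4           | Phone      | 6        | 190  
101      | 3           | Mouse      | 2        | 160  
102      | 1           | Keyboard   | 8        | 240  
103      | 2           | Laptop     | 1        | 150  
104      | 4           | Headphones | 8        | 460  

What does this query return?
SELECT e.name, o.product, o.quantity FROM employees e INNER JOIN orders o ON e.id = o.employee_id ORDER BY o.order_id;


Joining employees.id = orders.employee_id:
  employee Vic (id=4) -> order Phone
  employee Wendy (id=3) -> order Mouse
  employee Frank (id=1) -> order Keyboard
  employee Karen (id=2) -> order Laptop
  employee Vic (id=4) -> order Headphones


5 rows:
Vic, Phone, 6
Wendy, Mouse, 2
Frank, Keyboard, 8
Karen, Laptop, 1
Vic, Headphones, 8


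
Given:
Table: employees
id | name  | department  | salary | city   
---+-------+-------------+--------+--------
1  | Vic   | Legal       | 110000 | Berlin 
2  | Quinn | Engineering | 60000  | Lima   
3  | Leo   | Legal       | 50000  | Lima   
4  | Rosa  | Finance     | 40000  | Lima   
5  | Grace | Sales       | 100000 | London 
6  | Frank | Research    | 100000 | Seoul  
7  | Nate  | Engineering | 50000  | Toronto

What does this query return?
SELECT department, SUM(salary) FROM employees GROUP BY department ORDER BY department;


Summing salary within each department:
  Engineering: 60000 + 50000 = 110000
  Finance: 40000 = 40000
  Legal: 110000 + 50000 = 160000
  Research: 100000 = 100000
  Sales: 100000 = 100000


5 groups:
Engineering, 110000
Finance, 40000
Legal, 160000
Research, 100000
Sales, 100000


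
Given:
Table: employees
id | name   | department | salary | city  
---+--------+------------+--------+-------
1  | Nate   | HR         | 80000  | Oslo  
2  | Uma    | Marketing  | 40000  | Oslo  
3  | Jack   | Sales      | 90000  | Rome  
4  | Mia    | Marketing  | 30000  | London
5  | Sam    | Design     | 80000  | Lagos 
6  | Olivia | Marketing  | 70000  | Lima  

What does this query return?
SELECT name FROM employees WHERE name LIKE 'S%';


LIKE 'S%' matches names starting with 'S'
Matching: 1

1 rows:
Sam


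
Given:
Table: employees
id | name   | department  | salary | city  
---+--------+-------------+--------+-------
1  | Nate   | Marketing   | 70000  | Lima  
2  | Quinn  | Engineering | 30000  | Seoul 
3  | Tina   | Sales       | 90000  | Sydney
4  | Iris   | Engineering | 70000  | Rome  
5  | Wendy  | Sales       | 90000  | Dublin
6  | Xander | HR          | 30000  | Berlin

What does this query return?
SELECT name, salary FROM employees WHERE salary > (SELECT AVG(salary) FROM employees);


Subquery: AVG(salary) = 63333.33
Filtering: salary > 63333.33
  Nate (70000) -> MATCH
  Tina (90000) -> MATCH
  Iris (70000) -> MATCH
  Wendy (90000) -> MATCH


4 rows:
Nate, 70000
Tina, 90000
Iris, 70000
Wendy, 90000


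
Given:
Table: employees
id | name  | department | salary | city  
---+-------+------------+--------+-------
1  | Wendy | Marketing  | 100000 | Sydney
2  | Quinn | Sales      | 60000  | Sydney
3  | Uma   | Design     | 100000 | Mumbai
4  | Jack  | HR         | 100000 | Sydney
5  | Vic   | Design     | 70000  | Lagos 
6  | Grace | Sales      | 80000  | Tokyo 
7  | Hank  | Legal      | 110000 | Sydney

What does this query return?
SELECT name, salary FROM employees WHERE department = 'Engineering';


Filtering: department = 'Engineering'
Matching rows: 0

Empty result set (0 rows)


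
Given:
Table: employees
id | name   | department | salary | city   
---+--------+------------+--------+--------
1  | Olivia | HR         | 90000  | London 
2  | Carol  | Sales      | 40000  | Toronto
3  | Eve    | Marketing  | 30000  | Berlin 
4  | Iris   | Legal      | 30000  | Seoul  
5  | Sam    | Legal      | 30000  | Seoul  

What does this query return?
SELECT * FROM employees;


SELECT * returns all 5 rows with all columns

5 rows:
1, Olivia, HR, 90000, London
2, Carol, Sales, 40000, Toronto
3, Eve, Marketing, 30000, Berlin
4, Iris, Legal, 30000, Seoul
5, Sam, Legal, 30000, Seoul


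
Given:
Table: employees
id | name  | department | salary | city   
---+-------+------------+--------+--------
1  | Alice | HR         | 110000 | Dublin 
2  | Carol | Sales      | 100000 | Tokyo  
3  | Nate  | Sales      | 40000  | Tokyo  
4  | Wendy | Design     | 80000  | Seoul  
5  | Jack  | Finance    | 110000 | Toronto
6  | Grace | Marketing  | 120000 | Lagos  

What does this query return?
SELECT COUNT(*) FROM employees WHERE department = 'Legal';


Counting rows where department = 'Legal'


0


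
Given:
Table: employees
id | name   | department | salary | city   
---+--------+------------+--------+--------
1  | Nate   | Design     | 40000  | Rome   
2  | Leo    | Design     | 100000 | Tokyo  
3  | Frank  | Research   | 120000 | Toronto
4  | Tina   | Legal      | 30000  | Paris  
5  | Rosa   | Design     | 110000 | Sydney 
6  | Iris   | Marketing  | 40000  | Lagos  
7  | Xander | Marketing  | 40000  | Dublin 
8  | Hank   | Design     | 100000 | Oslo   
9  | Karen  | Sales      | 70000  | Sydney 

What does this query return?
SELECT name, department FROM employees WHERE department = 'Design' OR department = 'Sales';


Filtering: department = 'Design' OR 'Sales'
Matching: 5 rows

5 rows:
Nate, Design
Leo, Design
Rosa, Design
Hank, Design
Karen, Sales


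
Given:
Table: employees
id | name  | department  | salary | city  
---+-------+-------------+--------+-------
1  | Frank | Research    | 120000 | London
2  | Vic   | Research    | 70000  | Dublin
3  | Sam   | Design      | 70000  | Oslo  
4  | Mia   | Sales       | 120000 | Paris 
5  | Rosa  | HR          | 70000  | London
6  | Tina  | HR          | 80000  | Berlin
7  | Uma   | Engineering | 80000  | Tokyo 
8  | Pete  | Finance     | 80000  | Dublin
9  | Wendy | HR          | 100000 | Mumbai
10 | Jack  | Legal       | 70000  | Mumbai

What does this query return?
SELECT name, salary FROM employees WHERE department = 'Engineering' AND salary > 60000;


Filtering: department = 'Engineering' AND salary > 60000
Matching: 1 rows

1 rows:
Uma, 80000


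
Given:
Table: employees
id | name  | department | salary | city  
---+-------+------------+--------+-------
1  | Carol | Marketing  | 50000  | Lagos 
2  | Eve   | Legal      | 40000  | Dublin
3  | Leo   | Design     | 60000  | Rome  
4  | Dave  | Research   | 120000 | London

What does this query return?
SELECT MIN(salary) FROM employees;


Salaries: 50000, 40000, 60000, 120000
MIN = 40000

40000


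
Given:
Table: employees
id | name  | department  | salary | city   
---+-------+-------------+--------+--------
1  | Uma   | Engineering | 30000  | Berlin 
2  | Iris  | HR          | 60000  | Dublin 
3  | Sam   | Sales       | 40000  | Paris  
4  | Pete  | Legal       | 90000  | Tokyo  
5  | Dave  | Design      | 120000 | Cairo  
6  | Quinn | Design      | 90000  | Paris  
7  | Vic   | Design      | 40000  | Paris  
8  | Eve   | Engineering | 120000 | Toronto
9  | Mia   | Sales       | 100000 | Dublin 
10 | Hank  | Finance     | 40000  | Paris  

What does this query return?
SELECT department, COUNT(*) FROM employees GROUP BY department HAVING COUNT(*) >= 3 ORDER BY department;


Groups with count >= 3:
  Design: 3 -> PASS
  Engineering: 2 -> filtered out
  Finance: 1 -> filtered out
  HR: 1 -> filtered out
  Legal: 1 -> filtered out
  Sales: 2 -> filtered out


1 groups:
Design, 3


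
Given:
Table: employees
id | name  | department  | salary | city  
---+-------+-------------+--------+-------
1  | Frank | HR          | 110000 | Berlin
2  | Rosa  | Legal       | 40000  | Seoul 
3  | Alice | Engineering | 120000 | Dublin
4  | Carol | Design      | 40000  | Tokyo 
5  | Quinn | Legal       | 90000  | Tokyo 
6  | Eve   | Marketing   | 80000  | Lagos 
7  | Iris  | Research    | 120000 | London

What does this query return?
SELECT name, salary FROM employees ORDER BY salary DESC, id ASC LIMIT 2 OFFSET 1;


Sort by salary DESC (id ASC tiebreak), then skip 1 and take 2
Rows 2 through 3

2 rows:
Iris, 120000
Frank, 110000


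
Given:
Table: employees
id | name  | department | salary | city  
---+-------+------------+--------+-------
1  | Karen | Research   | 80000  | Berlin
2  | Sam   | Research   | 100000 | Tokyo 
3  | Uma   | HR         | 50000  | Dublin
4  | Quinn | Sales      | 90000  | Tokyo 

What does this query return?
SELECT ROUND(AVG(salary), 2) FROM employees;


SUM(salary) = 320000
COUNT = 4
ROUND(AVG, 2) = ROUND(320000 / 4, 2) = 80000.0

80000.0


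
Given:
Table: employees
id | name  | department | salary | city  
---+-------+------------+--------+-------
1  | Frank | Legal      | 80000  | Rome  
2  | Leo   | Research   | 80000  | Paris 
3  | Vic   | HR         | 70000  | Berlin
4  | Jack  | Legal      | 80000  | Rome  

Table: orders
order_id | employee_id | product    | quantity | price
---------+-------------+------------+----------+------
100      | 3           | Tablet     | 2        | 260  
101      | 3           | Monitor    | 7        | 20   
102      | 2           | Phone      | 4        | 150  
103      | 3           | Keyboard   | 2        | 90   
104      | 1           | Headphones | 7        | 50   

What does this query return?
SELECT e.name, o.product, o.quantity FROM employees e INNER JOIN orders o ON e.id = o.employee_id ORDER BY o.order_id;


Joining employees.id = orders.employee_id:
  employee Vic (id=3) -> order Tablet
  employee Vic (id=3) -> order Monitor
  employee Leo (id=2) -> order Phone
  employee Vic (id=3) -> order Keyboard
  employee Frank (id=1) -> order Headphones


5 rows:
Vic, Tablet, 2
Vic, Monitor, 7
Leo, Phone, 4
Vic, Keyboard, 2
Frank, Headphones, 7


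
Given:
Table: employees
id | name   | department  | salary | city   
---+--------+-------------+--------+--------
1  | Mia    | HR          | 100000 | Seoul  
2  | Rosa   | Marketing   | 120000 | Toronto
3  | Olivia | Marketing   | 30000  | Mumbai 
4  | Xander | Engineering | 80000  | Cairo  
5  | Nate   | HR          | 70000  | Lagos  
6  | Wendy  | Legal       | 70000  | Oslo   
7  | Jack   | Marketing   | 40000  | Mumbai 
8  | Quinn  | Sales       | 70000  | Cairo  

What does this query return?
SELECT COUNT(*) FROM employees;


COUNT(*) counts all rows

8


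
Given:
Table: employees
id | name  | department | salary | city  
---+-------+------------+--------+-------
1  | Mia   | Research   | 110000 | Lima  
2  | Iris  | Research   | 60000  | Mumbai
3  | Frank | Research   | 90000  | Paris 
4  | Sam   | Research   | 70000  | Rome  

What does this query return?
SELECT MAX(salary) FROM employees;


Salaries: 110000, 60000, 90000, 70000
MAX = 110000

110000


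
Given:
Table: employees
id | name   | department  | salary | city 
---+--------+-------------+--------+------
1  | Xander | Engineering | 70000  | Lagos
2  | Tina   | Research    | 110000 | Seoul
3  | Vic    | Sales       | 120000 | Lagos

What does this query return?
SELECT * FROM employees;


SELECT * returns all 3 rows with all columns

3 rows:
1, Xander, Engineering, 70000, Lagos
2, Tina, Research, 110000, Seoul
3, Vic, Sales, 120000, Lagos


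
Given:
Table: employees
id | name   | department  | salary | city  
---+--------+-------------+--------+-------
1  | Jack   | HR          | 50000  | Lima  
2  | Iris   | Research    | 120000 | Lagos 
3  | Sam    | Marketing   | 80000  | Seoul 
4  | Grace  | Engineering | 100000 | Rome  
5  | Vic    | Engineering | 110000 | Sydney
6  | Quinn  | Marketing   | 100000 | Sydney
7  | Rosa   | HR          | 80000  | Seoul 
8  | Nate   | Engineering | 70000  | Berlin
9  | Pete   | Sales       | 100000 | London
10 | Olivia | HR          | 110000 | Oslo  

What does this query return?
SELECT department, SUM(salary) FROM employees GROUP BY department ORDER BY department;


Summing salary within each department:
  Engineering: 100000 + 110000 + 70000 = 280000
  HR: 50000 + 80000 + 110000 = 240000
  Marketing: 80000 + 100000 = 180000
  Research: 120000 = 120000
  Sales: 100000 = 100000


5 groups:
Engineering, 280000
HR, 240000
Marketing, 180000
Research, 120000
Sales, 100000


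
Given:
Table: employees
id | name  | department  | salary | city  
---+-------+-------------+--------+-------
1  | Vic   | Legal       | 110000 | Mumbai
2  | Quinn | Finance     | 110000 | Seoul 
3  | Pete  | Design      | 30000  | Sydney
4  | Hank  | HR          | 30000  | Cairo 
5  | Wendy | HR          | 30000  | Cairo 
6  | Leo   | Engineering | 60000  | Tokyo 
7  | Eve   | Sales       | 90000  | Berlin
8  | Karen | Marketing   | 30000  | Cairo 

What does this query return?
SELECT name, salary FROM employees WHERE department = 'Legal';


Filtering: department = 'Legal'
Matching rows: 1

1 rows:
Vic, 110000


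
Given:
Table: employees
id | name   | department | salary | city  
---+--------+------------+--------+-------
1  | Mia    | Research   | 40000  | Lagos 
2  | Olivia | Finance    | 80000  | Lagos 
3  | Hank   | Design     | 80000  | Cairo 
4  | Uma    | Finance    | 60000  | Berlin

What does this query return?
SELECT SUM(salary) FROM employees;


SUM(salary) = 40000 + 80000 + 80000 + 60000 = 260000

260000


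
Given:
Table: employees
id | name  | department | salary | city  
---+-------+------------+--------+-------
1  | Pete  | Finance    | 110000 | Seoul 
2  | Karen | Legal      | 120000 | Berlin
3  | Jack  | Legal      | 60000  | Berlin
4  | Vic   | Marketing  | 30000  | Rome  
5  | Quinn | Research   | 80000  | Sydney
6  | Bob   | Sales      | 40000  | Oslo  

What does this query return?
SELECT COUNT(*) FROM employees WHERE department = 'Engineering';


Counting rows where department = 'Engineering'


0


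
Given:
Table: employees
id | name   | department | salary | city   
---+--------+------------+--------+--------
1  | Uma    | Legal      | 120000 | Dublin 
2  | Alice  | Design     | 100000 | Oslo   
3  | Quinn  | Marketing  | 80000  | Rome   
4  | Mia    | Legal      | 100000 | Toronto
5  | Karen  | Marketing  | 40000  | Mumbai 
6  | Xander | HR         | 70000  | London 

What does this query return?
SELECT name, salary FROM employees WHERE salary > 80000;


Filtering: salary > 80000
Matching: 3 rows

3 rows:
Uma, 120000
Alice, 100000
Mia, 100000


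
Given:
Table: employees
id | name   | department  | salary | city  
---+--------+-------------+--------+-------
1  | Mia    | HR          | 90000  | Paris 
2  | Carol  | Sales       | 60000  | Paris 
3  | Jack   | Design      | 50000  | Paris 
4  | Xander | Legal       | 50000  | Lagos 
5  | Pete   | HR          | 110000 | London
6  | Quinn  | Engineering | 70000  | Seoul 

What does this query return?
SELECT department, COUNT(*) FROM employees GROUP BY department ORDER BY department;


Assigning each row to its department group:
  Mia -> HR
  Carol -> Sales
  Jack -> Design
  Xander -> Legal
  Pete -> HR
  Quinn -> Engineering


5 groups:
Design, 1
Engineering, 1
HR, 2
Legal, 1
Sales, 1


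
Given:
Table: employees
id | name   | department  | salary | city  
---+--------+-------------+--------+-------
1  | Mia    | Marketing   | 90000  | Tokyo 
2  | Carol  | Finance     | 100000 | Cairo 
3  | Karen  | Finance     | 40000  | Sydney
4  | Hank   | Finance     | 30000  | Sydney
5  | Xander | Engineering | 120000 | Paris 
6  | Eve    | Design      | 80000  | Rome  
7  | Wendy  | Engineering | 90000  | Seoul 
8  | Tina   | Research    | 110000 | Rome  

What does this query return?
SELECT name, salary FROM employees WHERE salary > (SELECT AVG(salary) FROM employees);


Subquery: AVG(salary) = 82500.0
Filtering: salary > 82500.0
  Mia (90000) -> MATCH
  Carol (100000) -> MATCH
  Xander (120000) -> MATCH
  Wendy (90000) -> MATCH
  Tina (110000) -> MATCH


5 rows:
Mia, 90000
Carol, 100000
Xander, 120000
Wendy, 90000
Tina, 110000


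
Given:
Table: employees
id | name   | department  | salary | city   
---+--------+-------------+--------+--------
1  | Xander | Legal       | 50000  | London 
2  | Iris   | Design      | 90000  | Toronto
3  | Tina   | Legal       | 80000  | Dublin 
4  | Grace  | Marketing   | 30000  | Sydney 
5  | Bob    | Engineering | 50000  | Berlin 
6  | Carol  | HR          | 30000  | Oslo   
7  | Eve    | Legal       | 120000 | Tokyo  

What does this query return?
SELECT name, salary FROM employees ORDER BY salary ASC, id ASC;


Sorting by salary ASC, then id ASC for ties

7 rows:
Grace, 30000
Carol, 30000
Xander, 50000
Bob, 50000
Tina, 80000
Iris, 90000
Eve, 120000


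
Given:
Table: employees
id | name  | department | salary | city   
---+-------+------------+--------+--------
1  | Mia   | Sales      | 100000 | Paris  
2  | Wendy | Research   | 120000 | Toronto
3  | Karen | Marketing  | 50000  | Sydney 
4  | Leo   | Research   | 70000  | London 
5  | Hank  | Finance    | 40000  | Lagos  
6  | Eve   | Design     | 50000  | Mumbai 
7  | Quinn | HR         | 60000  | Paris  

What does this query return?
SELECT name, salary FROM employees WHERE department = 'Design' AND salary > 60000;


Filtering: department = 'Design' AND salary > 60000
Matching: 0 rows

Empty result set (0 rows)


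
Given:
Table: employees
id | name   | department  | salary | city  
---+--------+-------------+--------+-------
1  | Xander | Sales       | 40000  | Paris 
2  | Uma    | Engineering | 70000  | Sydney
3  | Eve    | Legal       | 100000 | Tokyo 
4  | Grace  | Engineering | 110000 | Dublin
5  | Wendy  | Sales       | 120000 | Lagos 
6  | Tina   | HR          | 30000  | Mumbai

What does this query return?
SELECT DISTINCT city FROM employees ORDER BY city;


All 'city' values (row order): Paris, Sydney, Tokyo, Dublin, Lagos, Mumbai
Removing duplicates leaves 6 unique value(s).

6 values:
Dublin
Lagos
Mumbai
Paris
Sydney
Tokyo


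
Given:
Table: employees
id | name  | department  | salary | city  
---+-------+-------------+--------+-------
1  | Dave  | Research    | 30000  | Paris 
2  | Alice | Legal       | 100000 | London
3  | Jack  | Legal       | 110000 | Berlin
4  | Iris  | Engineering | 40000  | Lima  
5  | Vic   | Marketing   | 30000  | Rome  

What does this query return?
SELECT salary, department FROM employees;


Projecting columns: salary, department

5 rows:
30000, Research
100000, Legal
110000, Legal
40000, Engineering
30000, Marketing


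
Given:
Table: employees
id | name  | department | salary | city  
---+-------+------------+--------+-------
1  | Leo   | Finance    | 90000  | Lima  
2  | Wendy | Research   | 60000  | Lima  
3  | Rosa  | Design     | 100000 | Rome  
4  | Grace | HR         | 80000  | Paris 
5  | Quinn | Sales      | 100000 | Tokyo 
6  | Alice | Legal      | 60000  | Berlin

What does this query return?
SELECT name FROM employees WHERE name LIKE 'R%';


LIKE 'R%' matches names starting with 'R'
Matching: 1

1 rows:
Rosa


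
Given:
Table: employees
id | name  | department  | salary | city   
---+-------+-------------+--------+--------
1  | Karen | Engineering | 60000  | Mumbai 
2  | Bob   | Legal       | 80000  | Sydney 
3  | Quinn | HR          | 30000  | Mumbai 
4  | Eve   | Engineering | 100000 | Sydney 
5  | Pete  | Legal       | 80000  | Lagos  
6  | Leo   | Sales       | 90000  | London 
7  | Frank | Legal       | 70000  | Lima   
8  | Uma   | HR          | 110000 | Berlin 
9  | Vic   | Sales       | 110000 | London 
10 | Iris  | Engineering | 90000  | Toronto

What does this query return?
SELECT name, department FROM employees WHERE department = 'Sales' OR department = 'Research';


Filtering: department = 'Sales' OR 'Research'
Matching: 2 rows

2 rows:
Leo, Sales
Vic, Sales


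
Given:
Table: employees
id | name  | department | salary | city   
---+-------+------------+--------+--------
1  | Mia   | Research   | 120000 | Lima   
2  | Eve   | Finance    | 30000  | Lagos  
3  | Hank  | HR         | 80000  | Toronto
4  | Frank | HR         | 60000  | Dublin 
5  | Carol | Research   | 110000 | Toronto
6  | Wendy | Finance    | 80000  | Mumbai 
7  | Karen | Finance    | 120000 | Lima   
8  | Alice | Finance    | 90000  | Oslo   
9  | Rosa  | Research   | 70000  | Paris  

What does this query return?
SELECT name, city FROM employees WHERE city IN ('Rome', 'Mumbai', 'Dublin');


Filtering: city IN ('Rome', 'Mumbai', 'Dublin')
Matching: 2 rows

2 rows:
Frank, Dublin
Wendy, Mumbai


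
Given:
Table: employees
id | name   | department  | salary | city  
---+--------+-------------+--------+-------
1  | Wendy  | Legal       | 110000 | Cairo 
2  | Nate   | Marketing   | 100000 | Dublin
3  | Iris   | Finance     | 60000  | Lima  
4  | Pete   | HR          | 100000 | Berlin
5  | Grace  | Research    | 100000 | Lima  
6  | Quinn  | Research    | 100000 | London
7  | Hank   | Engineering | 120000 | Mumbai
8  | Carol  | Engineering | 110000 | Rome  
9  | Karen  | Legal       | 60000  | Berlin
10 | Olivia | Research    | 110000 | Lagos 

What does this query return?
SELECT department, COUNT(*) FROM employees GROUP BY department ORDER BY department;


Assigning each row to its department group:
  Wendy -> Legal
  Nate -> Marketing
  Iris -> Finance
  Pete -> HR
  Grace -> Research
  Quinn -> Research
  Hank -> Engineering
  Carol -> Engineering
  Karen -> Legal
  Olivia -> Research


6 groups:
Engineering, 2
Finance, 1
HR, 1
Legal, 2
Marketing, 1
Research, 3


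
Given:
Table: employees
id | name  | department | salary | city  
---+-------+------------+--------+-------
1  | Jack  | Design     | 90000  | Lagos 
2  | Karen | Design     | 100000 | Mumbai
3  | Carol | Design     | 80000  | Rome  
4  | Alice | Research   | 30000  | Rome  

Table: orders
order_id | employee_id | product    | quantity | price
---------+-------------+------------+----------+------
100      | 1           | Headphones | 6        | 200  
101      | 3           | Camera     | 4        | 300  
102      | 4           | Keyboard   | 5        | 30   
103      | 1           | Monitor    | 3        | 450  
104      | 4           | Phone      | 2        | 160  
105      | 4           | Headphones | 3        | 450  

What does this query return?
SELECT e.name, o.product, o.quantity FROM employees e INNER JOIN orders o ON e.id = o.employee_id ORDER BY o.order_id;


Joining employees.id = orders.employee_id:
  employee Jack (id=1) -> order Headphones
  employee Carol (id=3) -> order Camera
  employee Alice (id=4) -> order Keyboard
  employee Jack (id=1) -> order Monitor
  employee Alice (id=4) -> order Phone
  employee Alice (id=4) -> order Headphones


6 rows:
Jack, Headphones, 6
Carol, Camera, 4
Alice, Keyboard, 5
Jack, Monitor, 3
Alice, Phone, 2
Alice, Headphones, 3


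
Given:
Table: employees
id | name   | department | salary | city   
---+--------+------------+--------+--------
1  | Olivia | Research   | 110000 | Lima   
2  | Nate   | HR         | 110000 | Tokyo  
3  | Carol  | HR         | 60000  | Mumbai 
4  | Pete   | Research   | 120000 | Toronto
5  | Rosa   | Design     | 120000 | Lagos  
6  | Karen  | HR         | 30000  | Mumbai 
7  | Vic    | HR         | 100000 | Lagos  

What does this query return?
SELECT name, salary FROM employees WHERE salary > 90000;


Filtering: salary > 90000
Matching: 5 rows

5 rows:
Olivia, 110000
Nate, 110000
Pete, 120000
Rosa, 120000
Vic, 100000


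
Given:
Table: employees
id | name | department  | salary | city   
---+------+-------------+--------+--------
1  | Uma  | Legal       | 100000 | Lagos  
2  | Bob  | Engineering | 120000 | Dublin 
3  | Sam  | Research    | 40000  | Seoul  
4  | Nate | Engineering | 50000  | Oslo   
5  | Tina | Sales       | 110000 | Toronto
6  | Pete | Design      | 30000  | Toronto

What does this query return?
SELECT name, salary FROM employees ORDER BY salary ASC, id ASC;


Sorting by salary ASC, then id ASC for ties

6 rows:
Pete, 30000
Sam, 40000
Nate, 50000
Uma, 100000
Tina, 110000
Bob, 120000


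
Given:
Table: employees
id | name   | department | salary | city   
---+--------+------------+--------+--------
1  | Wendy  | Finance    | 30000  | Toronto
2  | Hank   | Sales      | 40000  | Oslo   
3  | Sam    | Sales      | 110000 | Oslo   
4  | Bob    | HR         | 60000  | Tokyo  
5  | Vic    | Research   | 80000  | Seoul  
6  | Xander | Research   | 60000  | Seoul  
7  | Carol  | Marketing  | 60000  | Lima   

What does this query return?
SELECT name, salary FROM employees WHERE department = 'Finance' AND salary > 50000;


Filtering: department = 'Finance' AND salary > 50000
Matching: 0 rows

Empty result set (0 rows)


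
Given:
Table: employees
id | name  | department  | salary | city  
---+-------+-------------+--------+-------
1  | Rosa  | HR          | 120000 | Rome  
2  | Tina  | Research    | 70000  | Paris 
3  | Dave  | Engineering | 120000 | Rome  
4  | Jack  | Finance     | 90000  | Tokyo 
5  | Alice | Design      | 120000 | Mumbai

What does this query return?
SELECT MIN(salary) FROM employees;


Salaries: 120000, 70000, 120000, 90000, 120000
MIN = 70000

70000


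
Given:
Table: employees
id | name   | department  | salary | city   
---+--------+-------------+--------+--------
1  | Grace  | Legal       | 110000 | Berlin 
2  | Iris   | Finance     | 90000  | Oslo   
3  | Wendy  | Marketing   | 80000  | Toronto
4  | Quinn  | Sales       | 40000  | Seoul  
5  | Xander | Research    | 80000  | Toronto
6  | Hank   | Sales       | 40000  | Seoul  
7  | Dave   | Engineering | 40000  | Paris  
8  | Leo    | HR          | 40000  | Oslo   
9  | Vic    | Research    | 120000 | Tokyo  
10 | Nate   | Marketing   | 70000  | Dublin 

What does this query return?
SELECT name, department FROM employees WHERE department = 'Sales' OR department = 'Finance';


Filtering: department = 'Sales' OR 'Finance'
Matching: 3 rows

3 rows:
Iris, Finance
Quinn, Sales
Hank, Sales


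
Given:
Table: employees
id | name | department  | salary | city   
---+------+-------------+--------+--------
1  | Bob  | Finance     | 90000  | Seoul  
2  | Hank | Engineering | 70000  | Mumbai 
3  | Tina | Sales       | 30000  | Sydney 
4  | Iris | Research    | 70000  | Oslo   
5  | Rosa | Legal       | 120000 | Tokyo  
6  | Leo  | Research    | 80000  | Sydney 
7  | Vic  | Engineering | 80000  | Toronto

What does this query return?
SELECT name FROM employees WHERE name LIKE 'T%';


LIKE 'T%' matches names starting with 'T'
Matching: 1

1 rows:
Tina


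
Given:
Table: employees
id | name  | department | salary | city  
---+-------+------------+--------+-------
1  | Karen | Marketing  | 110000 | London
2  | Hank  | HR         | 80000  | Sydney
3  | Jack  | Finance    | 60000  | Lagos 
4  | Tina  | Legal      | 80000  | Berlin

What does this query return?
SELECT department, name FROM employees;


Projecting columns: department, name

4 rows:
Marketing, Karen
HR, Hank
Finance, Jack
Legal, Tina


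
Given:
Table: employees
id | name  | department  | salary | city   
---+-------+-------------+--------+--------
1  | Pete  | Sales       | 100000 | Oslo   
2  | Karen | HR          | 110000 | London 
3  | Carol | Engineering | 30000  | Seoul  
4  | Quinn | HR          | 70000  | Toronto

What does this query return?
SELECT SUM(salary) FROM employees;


SUM(salary) = 100000 + 110000 + 30000 + 70000 = 310000

310000


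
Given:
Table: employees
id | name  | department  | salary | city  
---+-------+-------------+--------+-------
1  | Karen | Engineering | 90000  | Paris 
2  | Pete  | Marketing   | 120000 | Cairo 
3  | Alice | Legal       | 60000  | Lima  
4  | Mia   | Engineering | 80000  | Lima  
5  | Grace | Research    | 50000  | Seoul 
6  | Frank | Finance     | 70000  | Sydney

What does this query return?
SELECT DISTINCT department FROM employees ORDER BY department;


All 'department' values (row order): Engineering, Marketing, Legal, Engineering, Research, Finance
Removing duplicates leaves 5 unique value(s).

5 values:
Engineering
Finance
Legal
Marketing
Research


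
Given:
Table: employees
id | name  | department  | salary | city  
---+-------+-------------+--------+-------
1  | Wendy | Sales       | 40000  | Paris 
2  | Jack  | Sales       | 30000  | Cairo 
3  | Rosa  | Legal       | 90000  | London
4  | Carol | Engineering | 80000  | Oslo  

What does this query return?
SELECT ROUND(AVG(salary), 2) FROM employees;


SUM(salary) = 240000
COUNT = 4
ROUND(AVG, 2) = ROUND(240000 / 4, 2) = 60000.0

60000.0


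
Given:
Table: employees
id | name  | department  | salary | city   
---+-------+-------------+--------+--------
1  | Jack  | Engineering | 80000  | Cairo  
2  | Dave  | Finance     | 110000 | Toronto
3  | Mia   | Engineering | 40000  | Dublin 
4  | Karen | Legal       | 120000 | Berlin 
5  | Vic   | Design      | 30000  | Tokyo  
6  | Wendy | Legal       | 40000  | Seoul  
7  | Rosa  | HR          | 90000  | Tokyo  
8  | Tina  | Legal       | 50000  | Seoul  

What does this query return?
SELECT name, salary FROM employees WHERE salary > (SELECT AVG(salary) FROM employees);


Subquery: AVG(salary) = 70000.0
Filtering: salary > 70000.0
  Jack (80000) -> MATCH
  Dave (110000) -> MATCH
  Karen (120000) -> MATCH
  Rosa (90000) -> MATCH


4 rows:
Jack, 80000
Dave, 110000
Karen, 120000
Rosa, 90000


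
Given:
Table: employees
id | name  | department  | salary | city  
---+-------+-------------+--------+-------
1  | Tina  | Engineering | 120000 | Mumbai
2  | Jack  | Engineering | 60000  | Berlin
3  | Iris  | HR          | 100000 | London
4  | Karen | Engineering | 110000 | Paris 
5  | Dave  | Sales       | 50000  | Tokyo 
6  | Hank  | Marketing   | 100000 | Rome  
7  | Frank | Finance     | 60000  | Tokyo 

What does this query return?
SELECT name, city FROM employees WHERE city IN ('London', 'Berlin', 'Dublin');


Filtering: city IN ('London', 'Berlin', 'Dublin')
Matching: 2 rows

2 rows:
Jack, Berlin
Iris, London


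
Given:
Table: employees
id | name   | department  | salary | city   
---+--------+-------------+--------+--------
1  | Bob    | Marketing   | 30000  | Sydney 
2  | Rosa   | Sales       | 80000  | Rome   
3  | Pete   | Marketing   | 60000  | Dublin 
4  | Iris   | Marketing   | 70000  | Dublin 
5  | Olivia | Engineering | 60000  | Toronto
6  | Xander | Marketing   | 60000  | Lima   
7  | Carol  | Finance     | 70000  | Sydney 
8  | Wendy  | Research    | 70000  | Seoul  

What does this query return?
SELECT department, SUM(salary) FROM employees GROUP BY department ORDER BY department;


Summing salary within each department:
  Engineering: 60000 = 60000
  Finance: 70000 = 70000
  Marketing: 30000 + 60000 + 70000 + 60000 = 220000
  Research: 70000 = 70000
  Sales: 80000 = 80000


5 groups:
Engineering, 60000
Finance, 70000
Marketing, 220000
Research, 70000
Sales, 80000
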